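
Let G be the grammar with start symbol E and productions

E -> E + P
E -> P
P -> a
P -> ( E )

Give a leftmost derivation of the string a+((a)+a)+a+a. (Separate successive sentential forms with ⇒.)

E ⇒ E+P ⇒ E+P+P ⇒ E+P+P+P ⇒ P+P+P+P ⇒ a+P+P+P ⇒ a+(E)+P+P ⇒ a+(E+P)+P+P ⇒ a+(P+P)+P+P ⇒ a+((E)+P)+P+P ⇒ a+((P)+P)+P+P ⇒ a+((a)+P)+P+P ⇒ a+((a)+a)+P+P ⇒ a+((a)+a)+a+P ⇒ a+((a)+a)+a+a

E ⇒ E+P   [E -> E + P]
E+P ⇒ E+P+P   [E -> E + P]
E+P+P ⇒ E+P+P+P   [E -> E + P]
E+P+P+P ⇒ P+P+P+P   [E -> P]
P+P+P+P ⇒ a+P+P+P   [P -> a]
a+P+P+P ⇒ a+(E)+P+P   [P -> ( E )]
a+(E)+P+P ⇒ a+(E+P)+P+P   [E -> E + P]
a+(E+P)+P+P ⇒ a+(P+P)+P+P   [E -> P]
a+(P+P)+P+P ⇒ a+((E)+P)+P+P   [P -> ( E )]
a+((E)+P)+P+P ⇒ a+((P)+P)+P+P   [E -> P]
a+((P)+P)+P+P ⇒ a+((a)+P)+P+P   [P -> a]
a+((a)+P)+P+P ⇒ a+((a)+a)+P+P   [P -> a]
a+((a)+a)+P+P ⇒ a+((a)+a)+a+P   [P -> a]
a+((a)+a)+a+P ⇒ a+((a)+a)+a+a   [P -> a]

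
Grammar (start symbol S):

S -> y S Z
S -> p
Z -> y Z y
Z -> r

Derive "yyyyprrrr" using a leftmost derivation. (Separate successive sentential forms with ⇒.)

S⇒ySZ⇒yySZZ⇒yyySZZZ⇒yyyySZZZZ⇒yyyypZZZZ⇒yyyyprZZZ⇒yyyyprrZZ⇒yyyyprrrZ⇒yyyyprrrr

S ⇒ ySZ   [S -> y S Z]
ySZ ⇒ yySZZ   [S -> y S Z]
yySZZ ⇒ yyySZZZ   [S -> y S Z]
yyySZZZ ⇒ yyyySZZZZ   [S -> y S Z]
yyyySZZZZ ⇒ yyyypZZZZ   [S -> p]
yyyypZZZZ ⇒ yyyyprZZZ   [Z -> r]
yyyyprZZZ ⇒ yyyyprrZZ   [Z -> r]
yyyyprrZZ ⇒ yyyyprrrZ   [Z -> r]
yyyyprrrZ ⇒ yyyyprrrr   [Z -> r]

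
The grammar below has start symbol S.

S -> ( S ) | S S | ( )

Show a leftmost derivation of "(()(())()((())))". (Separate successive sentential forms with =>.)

S => (S) => (SS) => (SSS) => (()SS) => (()SSS) => (()(S)SS) => (()(())SS) => (()(())()S) => (()(())()(S)) => (()(())()((S))) => (()(())()((())))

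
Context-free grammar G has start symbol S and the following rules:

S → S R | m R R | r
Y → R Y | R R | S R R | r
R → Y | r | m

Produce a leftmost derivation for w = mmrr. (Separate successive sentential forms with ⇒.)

S ⇒ mRR   [S → m R R]
mRR ⇒ mmR   [R → m]
mmR ⇒ mmY   [R → Y]
mmY ⇒ mmRR   [Y → R R]
mmRR ⇒ mmYR   [R → Y]
mmYR ⇒ mmrR   [Y → r]
mmrR ⇒ mmrr   [R → r]

S ⇒ mRR ⇒ mmR ⇒ mmY ⇒ mmRR ⇒ mmYR ⇒ mmrR ⇒ mmrr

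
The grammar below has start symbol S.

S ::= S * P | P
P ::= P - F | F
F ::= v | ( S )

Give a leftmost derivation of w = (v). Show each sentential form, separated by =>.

S => P   [S ::= P]
P => F   [P ::= F]
F => (S)   [F ::= ( S )]
(S) => (P)   [S ::= P]
(P) => (F)   [P ::= F]
(F) => (v)   [F ::= v]

S => P => F => (S) => (P) => (F) => (v)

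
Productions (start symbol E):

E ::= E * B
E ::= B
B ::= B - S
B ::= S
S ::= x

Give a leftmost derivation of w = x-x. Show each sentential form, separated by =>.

E=>B=>B-S=>S-S=>x-S=>x-x

E => B   [E ::= B]
B => B-S   [B ::= B - S]
B-S => S-S   [B ::= S]
S-S => x-S   [S ::= x]
x-S => x-x   [S ::= x]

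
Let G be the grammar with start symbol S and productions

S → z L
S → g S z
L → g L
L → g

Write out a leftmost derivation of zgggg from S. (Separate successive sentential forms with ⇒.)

S ⇒ zL   [S → z L]
zL ⇒ zgL   [L → g L]
zgL ⇒ zggL   [L → g L]
zggL ⇒ zgggL   [L → g L]
zgggL ⇒ zgggg   [L → g]

S⇒zL⇒zgL⇒zggL⇒zgggL⇒zgggg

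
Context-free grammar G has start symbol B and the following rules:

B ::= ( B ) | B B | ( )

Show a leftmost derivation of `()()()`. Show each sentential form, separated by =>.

B => BB => BBB => ()BB => ()()B => ()()()

B => BB   [B ::= B B]
BB => BBB   [B ::= B B]
BBB => ()BB   [B ::= ( )]
()BB => ()()B   [B ::= ( )]
()()B => ()()()   [B ::= ( )]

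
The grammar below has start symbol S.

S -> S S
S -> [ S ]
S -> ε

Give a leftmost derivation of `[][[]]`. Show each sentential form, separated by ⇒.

S ⇒ SS ⇒ [S]S ⇒ []S ⇒ []SS ⇒ [][S]S ⇒ [][SS]S ⇒ [][[S]S]S ⇒ [][[]S]S ⇒ [][[]]S ⇒ [][[]]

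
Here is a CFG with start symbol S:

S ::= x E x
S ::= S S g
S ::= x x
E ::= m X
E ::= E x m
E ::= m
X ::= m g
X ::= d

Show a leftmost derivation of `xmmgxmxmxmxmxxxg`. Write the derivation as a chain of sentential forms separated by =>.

S => SSg => xExSg => xExmxSg => xExmxmxSg => xExmxmxmxSg => xExmxmxmxmxSg => xmXxmxmxmxmxSg => xmmgxmxmxmxmxSg => xmmgxmxmxmxmxxxg

S => SSg   [S ::= S S g]
SSg => xExSg   [S ::= x E x]
xExSg => xExmxSg   [E ::= E x m]
xExmxSg => xExmxmxSg   [E ::= E x m]
xExmxmxSg => xExmxmxmxSg   [E ::= E x m]
xExmxmxmxSg => xExmxmxmxmxSg   [E ::= E x m]
xExmxmxmxmxSg => xmXxmxmxmxmxSg   [E ::= m X]
xmXxmxmxmxmxSg => xmmgxmxmxmxmxSg   [X ::= m g]
xmmgxmxmxmxmxSg => xmmgxmxmxmxmxxxg   [S ::= x x]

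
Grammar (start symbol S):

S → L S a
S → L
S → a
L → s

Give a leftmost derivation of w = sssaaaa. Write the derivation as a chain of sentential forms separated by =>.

S => LSa => sSa => sLSaa => ssSaa => ssLSaaa => sssSaaa => sssaaaa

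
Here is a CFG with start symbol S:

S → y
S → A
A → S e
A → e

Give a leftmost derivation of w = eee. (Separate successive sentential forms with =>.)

S => A   [S → A]
A => Se   [A → S e]
Se => Ae   [S → A]
Ae => See   [A → S e]
See => Aee   [S → A]
Aee => eee   [A → e]

S => A => Se => Ae => See => Aee => eee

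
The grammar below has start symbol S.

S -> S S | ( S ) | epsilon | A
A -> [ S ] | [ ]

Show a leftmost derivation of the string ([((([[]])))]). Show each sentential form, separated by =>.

S => (S)   [S -> ( S )]
(S) => (A)   [S -> A]
(A) => ([S])   [A -> [ S ]]
([S]) => ([(S)])   [S -> ( S )]
([(S)]) => ([((S))])   [S -> ( S )]
([((S))]) => ([((SS))])   [S -> S S]
([((SS))]) => ([(((S)S))])   [S -> ( S )]
([(((S)S))]) => ([(((A)S))])   [S -> A]
([(((A)S))]) => ([((([S])S))])   [A -> [ S ]]
([((([S])S))]) => ([((([A])S))])   [S -> A]
([((([A])S))]) => ([((([[]])S))])   [A -> [ ]]
([((([[]])S))]) => ([((([[]])))])   [S -> epsilon]

S=>(S)=>(A)=>([S])=>([(S)])=>([((S))])=>([((SS))])=>([(((S)S))])=>([(((A)S))])=>([((([S])S))])=>([((([A])S))])=>([((([[]])S))])=>([((([[]])))])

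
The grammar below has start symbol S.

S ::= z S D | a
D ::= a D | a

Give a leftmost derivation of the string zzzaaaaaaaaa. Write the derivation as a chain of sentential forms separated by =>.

S => zSD   [S ::= z S D]
zSD => zzSDD   [S ::= z S D]
zzSDD => zzzSDDD   [S ::= z S D]
zzzSDDD => zzzaDDD   [S ::= a]
zzzaDDD => zzzaaDDD   [D ::= a D]
zzzaaDDD => zzzaaaDD   [D ::= a]
zzzaaaDD => zzzaaaaDD   [D ::= a D]
zzzaaaaDD => zzzaaaaaDD   [D ::= a D]
zzzaaaaaDD => zzzaaaaaaD   [D ::= a]
zzzaaaaaaD => zzzaaaaaaaD   [D ::= a D]
zzzaaaaaaaD => zzzaaaaaaaaD   [D ::= a D]
zzzaaaaaaaaD => zzzaaaaaaaaa   [D ::= a]

S => zSD => zzSDD => zzzSDDD => zzzaDDD => zzzaaDDD => zzzaaaDD => zzzaaaaDD => zzzaaaaaDD => zzzaaaaaaD => zzzaaaaaaaD => zzzaaaaaaaaD => zzzaaaaaaaaa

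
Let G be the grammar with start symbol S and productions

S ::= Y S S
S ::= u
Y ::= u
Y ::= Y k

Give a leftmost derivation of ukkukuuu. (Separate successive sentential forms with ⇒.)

S⇒YSS⇒YkSS⇒YkkSS⇒ukkSS⇒ukkYSSS⇒ukkYkSSS⇒ukkukSSS⇒ukkukuSS⇒ukkukuuS⇒ukkukuuu

S ⇒ YSS   [S ::= Y S S]
YSS ⇒ YkSS   [Y ::= Y k]
YkSS ⇒ YkkSS   [Y ::= Y k]
YkkSS ⇒ ukkSS   [Y ::= u]
ukkSS ⇒ ukkYSSS   [S ::= Y S S]
ukkYSSS ⇒ ukkYkSSS   [Y ::= Y k]
ukkYkSSS ⇒ ukkukSSS   [Y ::= u]
ukkukSSS ⇒ ukkukuSS   [S ::= u]
ukkukuSS ⇒ ukkukuuS   [S ::= u]
ukkukuuS ⇒ ukkukuuu   [S ::= u]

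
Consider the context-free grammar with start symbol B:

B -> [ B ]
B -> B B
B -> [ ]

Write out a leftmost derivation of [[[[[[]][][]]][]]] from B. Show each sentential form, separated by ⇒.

B ⇒ [B] ⇒ [[B]] ⇒ [[BB]] ⇒ [[[B]B]] ⇒ [[[[B]]B]] ⇒ [[[[BB]]B]] ⇒ [[[[BBB]]B]] ⇒ [[[[[B]BB]]B]] ⇒ [[[[[[]]BB]]B]] ⇒ [[[[[[]][]B]]B]] ⇒ [[[[[[]][][]]]B]] ⇒ [[[[[[]][][]]][]]]

B ⇒ [B]   [B -> [ B ]]
[B] ⇒ [[B]]   [B -> [ B ]]
[[B]] ⇒ [[BB]]   [B -> B B]
[[BB]] ⇒ [[[B]B]]   [B -> [ B ]]
[[[B]B]] ⇒ [[[[B]]B]]   [B -> [ B ]]
[[[[B]]B]] ⇒ [[[[BB]]B]]   [B -> B B]
[[[[BB]]B]] ⇒ [[[[BBB]]B]]   [B -> B B]
[[[[BBB]]B]] ⇒ [[[[[B]BB]]B]]   [B -> [ B ]]
[[[[[B]BB]]B]] ⇒ [[[[[[]]BB]]B]]   [B -> [ ]]
[[[[[[]]BB]]B]] ⇒ [[[[[[]][]B]]B]]   [B -> [ ]]
[[[[[[]][]B]]B]] ⇒ [[[[[[]][][]]]B]]   [B -> [ ]]
[[[[[[]][][]]]B]] ⇒ [[[[[[]][][]]][]]]   [B -> [ ]]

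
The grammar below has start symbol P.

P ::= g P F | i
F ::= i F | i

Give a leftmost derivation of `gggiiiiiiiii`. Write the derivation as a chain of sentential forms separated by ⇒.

P ⇒ gPF ⇒ ggPFF ⇒ gggPFFF ⇒ gggiFFF ⇒ gggiiFFF ⇒ gggiiiFFF ⇒ gggiiiiFF ⇒ gggiiiiiFF ⇒ gggiiiiiiFF ⇒ gggiiiiiiiF ⇒ gggiiiiiiiiF ⇒ gggiiiiiiiii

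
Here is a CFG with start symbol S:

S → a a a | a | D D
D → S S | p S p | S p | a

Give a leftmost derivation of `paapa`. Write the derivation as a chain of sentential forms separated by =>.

S => DD => pSpD => pDDpD => paDpD => paapD => paapa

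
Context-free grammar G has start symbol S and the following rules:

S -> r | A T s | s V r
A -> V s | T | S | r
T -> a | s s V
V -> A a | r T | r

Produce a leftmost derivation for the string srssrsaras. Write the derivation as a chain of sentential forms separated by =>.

S=>ATs=>STs=>sVrTs=>sAarTs=>sVsarTs=>srTsarTs=>srssVsarTs=>srssrsarTs=>srssrsaras

S => ATs   [S -> A T s]
ATs => STs   [A -> S]
STs => sVrTs   [S -> s V r]
sVrTs => sAarTs   [V -> A a]
sAarTs => sVsarTs   [A -> V s]
sVsarTs => srTsarTs   [V -> r T]
srTsarTs => srssVsarTs   [T -> s s V]
srssVsarTs => srssrsarTs   [V -> r]
srssrsarTs => srssrsaras   [T -> a]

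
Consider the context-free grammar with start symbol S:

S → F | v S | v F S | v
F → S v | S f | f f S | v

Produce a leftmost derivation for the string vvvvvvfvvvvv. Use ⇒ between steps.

S ⇒ vFS   [S → v F S]
vFS ⇒ vSvS   [F → S v]
vSvS ⇒ vvSvS   [S → v S]
vvSvS ⇒ vvvFSvS   [S → v F S]
vvvFSvS ⇒ vvvSvSvS   [F → S v]
vvvSvSvS ⇒ vvvvSvSvS   [S → v S]
vvvvSvSvS ⇒ vvvvvFSvSvS   [S → v F S]
vvvvvFSvSvS ⇒ vvvvvSfSvSvS   [F → S f]
vvvvvSfSvSvS ⇒ vvvvvvfSvSvS   [S → v]
vvvvvvfSvSvS ⇒ vvvvvvfvvSvS   [S → v]
vvvvvvfvvSvS ⇒ vvvvvvfvvvvS   [S → v]
vvvvvvfvvvvS ⇒ vvvvvvfvvvvv   [S → v]

S⇒vFS⇒vSvS⇒vvSvS⇒vvvFSvS⇒vvvSvSvS⇒vvvvSvSvS⇒vvvvvFSvSvS⇒vvvvvSfSvSvS⇒vvvvvvfSvSvS⇒vvvvvvfvvSvS⇒vvvvvvfvvvvS⇒vvvvvvfvvvvv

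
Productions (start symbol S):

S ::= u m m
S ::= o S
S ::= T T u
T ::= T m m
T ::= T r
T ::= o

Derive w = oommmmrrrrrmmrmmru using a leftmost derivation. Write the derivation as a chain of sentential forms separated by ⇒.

S ⇒ TTu ⇒ oTu ⇒ oTru ⇒ oTmmru ⇒ oTrmmru ⇒ oTmmrmmru ⇒ oTrmmrmmru ⇒ oTrrmmrmmru ⇒ oTrrrmmrmmru ⇒ oTrrrrmmrmmru ⇒ oTrrrrrmmrmmru ⇒ oTmmrrrrrmmrmmru ⇒ oTmmmmrrrrrmmrmmru ⇒ oommmmrrrrrmmrmmru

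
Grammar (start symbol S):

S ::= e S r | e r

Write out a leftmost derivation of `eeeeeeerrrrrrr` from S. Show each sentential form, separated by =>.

S=>eSr=>eeSrr=>eeeSrrr=>eeeeSrrrr=>eeeeeSrrrrr=>eeeeeeSrrrrrr=>eeeeeeerrrrrrr

S => eSr   [S ::= e S r]
eSr => eeSrr   [S ::= e S r]
eeSrr => eeeSrrr   [S ::= e S r]
eeeSrrr => eeeeSrrrr   [S ::= e S r]
eeeeSrrrr => eeeeeSrrrrr   [S ::= e S r]
eeeeeSrrrrr => eeeeeeSrrrrrr   [S ::= e S r]
eeeeeeSrrrrrr => eeeeeeerrrrrrr   [S ::= e r]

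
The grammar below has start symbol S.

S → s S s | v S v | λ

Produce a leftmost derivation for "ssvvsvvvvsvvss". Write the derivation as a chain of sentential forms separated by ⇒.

S ⇒ sSs ⇒ ssSss ⇒ ssvSvss ⇒ ssvvSvvss ⇒ ssvvsSsvvss ⇒ ssvvsvSvsvvss ⇒ ssvvsvvSvvsvvss ⇒ ssvvsvvvvsvvss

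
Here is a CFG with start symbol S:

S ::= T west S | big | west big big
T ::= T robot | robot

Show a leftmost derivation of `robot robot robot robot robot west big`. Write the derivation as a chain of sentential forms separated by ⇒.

S ⇒ T west S ⇒ T robot west S ⇒ T robot robot west S ⇒ T robot robot robot west S ⇒ T robot robot robot robot west S ⇒ robot robot robot robot robot west S ⇒ robot robot robot robot robot west big

S ⇒ T west S   [S ::= T west S]
T west S ⇒ T robot west S   [T ::= T robot]
T robot west S ⇒ T robot robot west S   [T ::= T robot]
T robot robot west S ⇒ T robot robot robot west S   [T ::= T robot]
T robot robot robot west S ⇒ T robot robot robot robot west S   [T ::= T robot]
T robot robot robot robot west S ⇒ robot robot robot robot robot west S   [T ::= robot]
robot robot robot robot robot west S ⇒ robot robot robot robot robot west big   [S ::= big]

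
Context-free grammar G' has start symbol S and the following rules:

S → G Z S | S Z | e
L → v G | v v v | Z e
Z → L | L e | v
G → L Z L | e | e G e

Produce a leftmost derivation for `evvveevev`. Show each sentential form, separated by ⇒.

S ⇒ GZS   [S → G Z S]
GZS ⇒ eZS   [G → e]
eZS ⇒ eLeS   [Z → L e]
eLeS ⇒ evvveS   [L → v v v]
evvveS ⇒ evvveSZ   [S → S Z]
evvveSZ ⇒ evvveGZSZ   [S → G Z S]
evvveGZSZ ⇒ evvveeZSZ   [G → e]
evvveeZSZ ⇒ evvveevSZ   [Z → v]
evvveevSZ ⇒ evvveeveZ   [S → e]
evvveeveZ ⇒ evvveevev   [Z → v]

S ⇒ GZS ⇒ eZS ⇒ eLeS ⇒ evvveS ⇒ evvveSZ ⇒ evvveGZSZ ⇒ evvveeZSZ ⇒ evvveevSZ ⇒ evvveeveZ ⇒ evvveevev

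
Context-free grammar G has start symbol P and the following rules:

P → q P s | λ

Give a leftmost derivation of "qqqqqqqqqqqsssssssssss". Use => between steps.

P => qPs => qqPss => qqqPsss => qqqqPssss => qqqqqPsssss => qqqqqqPssssss => qqqqqqqPsssssss => qqqqqqqqPssssssss => qqqqqqqqqPsssssssss => qqqqqqqqqqPssssssssss => qqqqqqqqqqqPsssssssssss => qqqqqqqqqqqsssssssssss

P => qPs   [P → q P s]
qPs => qqPss   [P → q P s]
qqPss => qqqPsss   [P → q P s]
qqqPsss => qqqqPssss   [P → q P s]
qqqqPssss => qqqqqPsssss   [P → q P s]
qqqqqPsssss => qqqqqqPssssss   [P → q P s]
qqqqqqPssssss => qqqqqqqPsssssss   [P → q P s]
qqqqqqqPsssssss => qqqqqqqqPssssssss   [P → q P s]
qqqqqqqqPssssssss => qqqqqqqqqPsssssssss   [P → q P s]
qqqqqqqqqPsssssssss => qqqqqqqqqqPssssssssss   [P → q P s]
qqqqqqqqqqPssssssssss => qqqqqqqqqqqPsssssssssss   [P → q P s]
qqqqqqqqqqqPsssssssssss => qqqqqqqqqqqsssssssssss   [P → λ]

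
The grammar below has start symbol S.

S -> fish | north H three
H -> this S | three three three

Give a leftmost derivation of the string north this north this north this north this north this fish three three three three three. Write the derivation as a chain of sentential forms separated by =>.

S => north H three   [S -> north H three]
north H three => north this S three   [H -> this S]
north this S three => north this north H three three   [S -> north H three]
north this north H three three => north this north this S three three   [H -> this S]
north this north this S three three => north this north this north H three three three   [S -> north H three]
north this north this north H three three three => north this north this north this S three three three   [H -> this S]
north this north this north this S three three three => north this north this north this north H three three three three   [S -> north H three]
north this north this north this north H three three three three => north this north this north this north this S three three three three   [H -> this S]
north this north this north this north this S three three three three => north this north this north this north this north H three three three three three   [S -> north H three]
north this north this north this north this north H three three three three three => north this north this north this north this north this S three three three three three   [H -> this S]
north this north this north this north this north this S three three three three three => north this north this north this north this north this fish three three three three three   [S -> fish]

S => north H three => north this S three => north this north H three three => north this north this S three three => north this north this north H three three three => north this north this north this S three three three => north this north this north this north H three three three three => north this north this north this north this S three three three three => north this north this north this north this north H three three three three three => north this north this north this north this north this S three three three three three => north this north this north this north this north this fish three three three three three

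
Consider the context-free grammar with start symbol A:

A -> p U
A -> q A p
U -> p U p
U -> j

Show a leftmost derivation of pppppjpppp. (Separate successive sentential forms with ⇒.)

A ⇒ pU   [A -> p U]
pU ⇒ ppUp   [U -> p U p]
ppUp ⇒ pppUpp   [U -> p U p]
pppUpp ⇒ ppppUppp   [U -> p U p]
ppppUppp ⇒ pppppUpppp   [U -> p U p]
pppppUpppp ⇒ pppppjpppp   [U -> j]

A ⇒ pU ⇒ ppUp ⇒ pppUpp ⇒ ppppUppp ⇒ pppppUpppp ⇒ pppppjpppp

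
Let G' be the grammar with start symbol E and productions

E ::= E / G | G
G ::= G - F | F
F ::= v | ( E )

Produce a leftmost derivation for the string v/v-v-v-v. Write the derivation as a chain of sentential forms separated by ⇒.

E ⇒ E/G   [E ::= E / G]
E/G ⇒ G/G   [E ::= G]
G/G ⇒ F/G   [G ::= F]
F/G ⇒ v/G   [F ::= v]
v/G ⇒ v/G-F   [G ::= G - F]
v/G-F ⇒ v/G-F-F   [G ::= G - F]
v/G-F-F ⇒ v/G-F-F-F   [G ::= G - F]
v/G-F-F-F ⇒ v/F-F-F-F   [G ::= F]
v/F-F-F-F ⇒ v/v-F-F-F   [F ::= v]
v/v-F-F-F ⇒ v/v-v-F-F   [F ::= v]
v/v-v-F-F ⇒ v/v-v-v-F   [F ::= v]
v/v-v-v-F ⇒ v/v-v-v-v   [F ::= v]

E⇒E/G⇒G/G⇒F/G⇒v/G⇒v/G-F⇒v/G-F-F⇒v/G-F-F-F⇒v/F-F-F-F⇒v/v-F-F-F⇒v/v-v-F-F⇒v/v-v-v-F⇒v/v-v-v-v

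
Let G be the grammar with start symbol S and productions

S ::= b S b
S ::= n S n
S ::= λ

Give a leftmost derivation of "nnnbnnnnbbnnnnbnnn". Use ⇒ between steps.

S ⇒ nSn   [S ::= n S n]
nSn ⇒ nnSnn   [S ::= n S n]
nnSnn ⇒ nnnSnnn   [S ::= n S n]
nnnSnnn ⇒ nnnbSbnnn   [S ::= b S b]
nnnbSbnnn ⇒ nnnbnSnbnnn   [S ::= n S n]
nnnbnSnbnnn ⇒ nnnbnnSnnbnnn   [S ::= n S n]
nnnbnnSnnbnnn ⇒ nnnbnnnSnnnbnnn   [S ::= n S n]
nnnbnnnSnnnbnnn ⇒ nnnbnnnnSnnnnbnnn   [S ::= n S n]
nnnbnnnnSnnnnbnnn ⇒ nnnbnnnnbSbnnnnbnnn   [S ::= b S b]
nnnbnnnnbSbnnnnbnnn ⇒ nnnbnnnnbbnnnnbnnn   [S ::= λ]

S ⇒ nSn ⇒ nnSnn ⇒ nnnSnnn ⇒ nnnbSbnnn ⇒ nnnbnSnbnnn ⇒ nnnbnnSnnbnnn ⇒ nnnbnnnSnnnbnnn ⇒ nnnbnnnnSnnnnbnnn ⇒ nnnbnnnnbSbnnnnbnnn ⇒ nnnbnnnnbbnnnnbnnn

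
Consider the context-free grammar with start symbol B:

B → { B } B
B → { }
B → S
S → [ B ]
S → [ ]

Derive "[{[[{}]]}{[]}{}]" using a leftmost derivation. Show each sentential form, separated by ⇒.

B ⇒ S ⇒ [B] ⇒ [{B}B] ⇒ [{S}B] ⇒ [{[B]}B] ⇒ [{[S]}B] ⇒ [{[[B]]}B] ⇒ [{[[{}]]}B] ⇒ [{[[{}]]}{B}B] ⇒ [{[[{}]]}{S}B] ⇒ [{[[{}]]}{[]}B] ⇒ [{[[{}]]}{[]}{}]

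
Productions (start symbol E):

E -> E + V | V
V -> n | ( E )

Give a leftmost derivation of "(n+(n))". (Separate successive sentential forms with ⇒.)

E⇒V⇒(E)⇒(E+V)⇒(V+V)⇒(n+V)⇒(n+(E))⇒(n+(V))⇒(n+(n))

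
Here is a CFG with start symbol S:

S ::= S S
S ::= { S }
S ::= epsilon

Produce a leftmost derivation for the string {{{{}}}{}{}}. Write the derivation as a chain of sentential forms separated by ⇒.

S ⇒ {S} ⇒ {SS} ⇒ {SSS} ⇒ {{S}SS} ⇒ {{{S}}SS} ⇒ {{{{S}}}SS} ⇒ {{{{}}}SS} ⇒ {{{{}}}{S}S} ⇒ {{{{}}}{}S} ⇒ {{{{}}}{}{S}} ⇒ {{{{}}}{}{}}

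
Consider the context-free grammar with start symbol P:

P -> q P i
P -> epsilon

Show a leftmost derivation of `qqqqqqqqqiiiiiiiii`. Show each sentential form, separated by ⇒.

P ⇒ qPi ⇒ qqPii ⇒ qqqPiii ⇒ qqqqPiiii ⇒ qqqqqPiiiii ⇒ qqqqqqPiiiiii ⇒ qqqqqqqPiiiiiii ⇒ qqqqqqqqPiiiiiiii ⇒ qqqqqqqqqPiiiiiiiii ⇒ qqqqqqqqqiiiiiiiii

P ⇒ qPi   [P -> q P i]
qPi ⇒ qqPii   [P -> q P i]
qqPii ⇒ qqqPiii   [P -> q P i]
qqqPiii ⇒ qqqqPiiii   [P -> q P i]
qqqqPiiii ⇒ qqqqqPiiiii   [P -> q P i]
qqqqqPiiiii ⇒ qqqqqqPiiiiii   [P -> q P i]
qqqqqqPiiiiii ⇒ qqqqqqqPiiiiiii   [P -> q P i]
qqqqqqqPiiiiiii ⇒ qqqqqqqqPiiiiiiii   [P -> q P i]
qqqqqqqqPiiiiiiii ⇒ qqqqqqqqqPiiiiiiiii   [P -> q P i]
qqqqqqqqqPiiiiiiiii ⇒ qqqqqqqqqiiiiiiiii   [P -> epsilon]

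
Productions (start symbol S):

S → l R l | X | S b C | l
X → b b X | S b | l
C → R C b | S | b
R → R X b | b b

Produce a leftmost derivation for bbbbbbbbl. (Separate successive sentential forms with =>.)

S => X => bbX => bbbbX => bbbbbbX => bbbbbbbbX => bbbbbbbbl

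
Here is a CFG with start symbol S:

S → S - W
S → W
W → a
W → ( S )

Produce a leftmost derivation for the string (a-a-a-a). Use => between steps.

S => W   [S → W]
W => (S)   [W → ( S )]
(S) => (S-W)   [S → S - W]
(S-W) => (S-W-W)   [S → S - W]
(S-W-W) => (S-W-W-W)   [S → S - W]
(S-W-W-W) => (W-W-W-W)   [S → W]
(W-W-W-W) => (a-W-W-W)   [W → a]
(a-W-W-W) => (a-a-W-W)   [W → a]
(a-a-W-W) => (a-a-a-W)   [W → a]
(a-a-a-W) => (a-a-a-a)   [W → a]

S => W => (S) => (S-W) => (S-W-W) => (S-W-W-W) => (W-W-W-W) => (a-W-W-W) => (a-a-W-W) => (a-a-a-W) => (a-a-a-a)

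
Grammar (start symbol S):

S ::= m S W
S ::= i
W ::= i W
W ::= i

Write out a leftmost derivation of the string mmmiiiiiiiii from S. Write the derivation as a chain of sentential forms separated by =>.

S=>mSW=>mmSWW=>mmmSWWW=>mmmiWWW=>mmmiiWWW=>mmmiiiWWW=>mmmiiiiWWW=>mmmiiiiiWWW=>mmmiiiiiiWW=>mmmiiiiiiiWW=>mmmiiiiiiiiW=>mmmiiiiiiiii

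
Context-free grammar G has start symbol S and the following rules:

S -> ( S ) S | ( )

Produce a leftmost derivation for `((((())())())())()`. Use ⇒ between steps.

S ⇒ (S)S   [S -> ( S ) S]
(S)S ⇒ ((S)S)S   [S -> ( S ) S]
((S)S)S ⇒ (((S)S)S)S   [S -> ( S ) S]
(((S)S)S)S ⇒ ((((S)S)S)S)S   [S -> ( S ) S]
((((S)S)S)S)S ⇒ ((((())S)S)S)S   [S -> ( )]
((((())S)S)S)S ⇒ ((((())())S)S)S   [S -> ( )]
((((())())S)S)S ⇒ ((((())())())S)S   [S -> ( )]
((((())())())S)S ⇒ ((((())())())())S   [S -> ( )]
((((())())())())S ⇒ ((((())())())())()   [S -> ( )]

S⇒(S)S⇒((S)S)S⇒(((S)S)S)S⇒((((S)S)S)S)S⇒((((())S)S)S)S⇒((((())())S)S)S⇒((((())())())S)S⇒((((())())())())S⇒((((())())())())()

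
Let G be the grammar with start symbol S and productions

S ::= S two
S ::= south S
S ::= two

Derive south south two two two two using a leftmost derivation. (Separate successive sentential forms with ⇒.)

S ⇒ S two ⇒ south S two ⇒ south south S two ⇒ south south S two two ⇒ south south S two two two ⇒ south south two two two two

S ⇒ S two   [S ::= S two]
S two ⇒ south S two   [S ::= south S]
south S two ⇒ south south S two   [S ::= south S]
south south S two ⇒ south south S two two   [S ::= S two]
south south S two two ⇒ south south S two two two   [S ::= S two]
south south S two two two ⇒ south south two two two two   [S ::= two]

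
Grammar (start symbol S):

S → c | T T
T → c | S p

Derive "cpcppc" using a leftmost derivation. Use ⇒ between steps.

S ⇒ TT   [S → T T]
TT ⇒ SpT   [T → S p]
SpT ⇒ TTpT   [S → T T]
TTpT ⇒ SpTpT   [T → S p]
SpTpT ⇒ cpTpT   [S → c]
cpTpT ⇒ cpSppT   [T → S p]
cpSppT ⇒ cpcppT   [S → c]
cpcppT ⇒ cpcppc   [T → c]

S ⇒ TT ⇒ SpT ⇒ TTpT ⇒ SpTpT ⇒ cpTpT ⇒ cpSppT ⇒ cpcppT ⇒ cpcppc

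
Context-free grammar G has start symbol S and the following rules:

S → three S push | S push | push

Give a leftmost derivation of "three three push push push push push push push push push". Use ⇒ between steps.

S ⇒ S push ⇒ S push push ⇒ S push push push ⇒ S push push push push ⇒ S push push push push push ⇒ three S push push push push push push ⇒ three three S push push push push push push push ⇒ three three S push push push push push push push push ⇒ three three push push push push push push push push push

S ⇒ S push   [S → S push]
S push ⇒ S push push   [S → S push]
S push push ⇒ S push push push   [S → S push]
S push push push ⇒ S push push push push   [S → S push]
S push push push push ⇒ S push push push push push   [S → S push]
S push push push push push ⇒ three S push push push push push push   [S → three S push]
three S push push push push push push ⇒ three three S push push push push push push push   [S → three S push]
three three S push push push push push push push ⇒ three three S push push push push push push push push   [S → S push]
three three S push push push push push push push push ⇒ three three push push push push push push push push push   [S → push]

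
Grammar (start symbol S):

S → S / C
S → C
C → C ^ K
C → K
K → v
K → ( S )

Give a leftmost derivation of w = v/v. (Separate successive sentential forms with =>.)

S => S/C => C/C => K/C => v/C => v/K => v/v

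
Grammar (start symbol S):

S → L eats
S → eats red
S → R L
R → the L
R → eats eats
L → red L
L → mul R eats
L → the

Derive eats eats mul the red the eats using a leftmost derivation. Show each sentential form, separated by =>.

S => R L   [S → R L]
R L => eats eats L   [R → eats eats]
eats eats L => eats eats mul R eats   [L → mul R eats]
eats eats mul R eats => eats eats mul the L eats   [R → the L]
eats eats mul the L eats => eats eats mul the red L eats   [L → red L]
eats eats mul the red L eats => eats eats mul the red the eats   [L → the]

S => R L => eats eats L => eats eats mul R eats => eats eats mul the L eats => eats eats mul the red L eats => eats eats mul the red the eats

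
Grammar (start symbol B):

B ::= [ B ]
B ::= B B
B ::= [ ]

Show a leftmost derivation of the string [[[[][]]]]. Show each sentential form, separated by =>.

B=>[B]=>[[B]]=>[[[B]]]=>[[[BB]]]=>[[[[]B]]]=>[[[[][]]]]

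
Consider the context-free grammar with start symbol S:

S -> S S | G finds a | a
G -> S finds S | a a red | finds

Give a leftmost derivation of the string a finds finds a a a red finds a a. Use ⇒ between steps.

S ⇒ S S ⇒ a S ⇒ a S S ⇒ a G finds a S ⇒ a finds finds a S ⇒ a finds finds a S S ⇒ a finds finds a G finds a S ⇒ a finds finds a a a red finds a S ⇒ a finds finds a a a red finds a a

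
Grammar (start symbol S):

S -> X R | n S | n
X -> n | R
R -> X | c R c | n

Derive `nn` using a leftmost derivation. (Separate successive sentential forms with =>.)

S=>XR=>nR=>nX=>nn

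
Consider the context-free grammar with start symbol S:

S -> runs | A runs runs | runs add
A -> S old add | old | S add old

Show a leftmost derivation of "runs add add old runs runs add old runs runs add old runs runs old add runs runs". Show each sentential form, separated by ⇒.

S ⇒ A runs runs   [S -> A runs runs]
A runs runs ⇒ S old add runs runs   [A -> S old add]
S old add runs runs ⇒ A runs runs old add runs runs   [S -> A runs runs]
A runs runs old add runs runs ⇒ S add old runs runs old add runs runs   [A -> S add old]
S add old runs runs old add runs runs ⇒ A runs runs add old runs runs old add runs runs   [S -> A runs runs]
A runs runs add old runs runs old add runs runs ⇒ S add old runs runs add old runs runs old add runs runs   [A -> S add old]
S add old runs runs add old runs runs old add runs runs ⇒ A runs runs add old runs runs add old runs runs old add runs runs   [S -> A runs runs]
A runs runs add old runs runs add old runs runs old add runs runs ⇒ S add old runs runs add old runs runs add old runs runs old add runs runs   [A -> S add old]
S add old runs runs add old runs runs add old runs runs old add runs runs ⇒ runs add add old runs runs add old runs runs add old runs runs old add runs runs   [S -> runs add]

S ⇒ A runs runs ⇒ S old add runs runs ⇒ A runs runs old add runs runs ⇒ S add old runs runs old add runs runs ⇒ A runs runs add old runs runs old add runs runs ⇒ S add old runs runs add old runs runs old add runs runs ⇒ A runs runs add old runs runs add old runs runs old add runs runs ⇒ S add old runs runs add old runs runs add old runs runs old add runs runs ⇒ runs add add old runs runs add old runs runs add old runs runs old add runs runs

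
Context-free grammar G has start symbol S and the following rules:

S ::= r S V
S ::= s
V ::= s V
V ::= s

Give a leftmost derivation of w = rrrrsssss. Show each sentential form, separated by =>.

S => rSV => rrSVV => rrrSVVV => rrrrSVVVV => rrrrsVVVV => rrrrssVVV => rrrrsssVV => rrrrssssV => rrrrsssss

S => rSV   [S ::= r S V]
rSV => rrSVV   [S ::= r S V]
rrSVV => rrrSVVV   [S ::= r S V]
rrrSVVV => rrrrSVVVV   [S ::= r S V]
rrrrSVVVV => rrrrsVVVV   [S ::= s]
rrrrsVVVV => rrrrssVVV   [V ::= s]
rrrrssVVV => rrrrsssVV   [V ::= s]
rrrrsssVV => rrrrssssV   [V ::= s]
rrrrssssV => rrrrsssss   [V ::= s]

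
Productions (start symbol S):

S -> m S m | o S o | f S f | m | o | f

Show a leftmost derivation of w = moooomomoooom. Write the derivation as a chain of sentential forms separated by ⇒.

S ⇒ mSm   [S -> m S m]
mSm ⇒ moSom   [S -> o S o]
moSom ⇒ mooSoom   [S -> o S o]
mooSoom ⇒ moooSooom   [S -> o S o]
moooSooom ⇒ mooooSoooom   [S -> o S o]
mooooSoooom ⇒ moooomSmoooom   [S -> m S m]
moooomSmoooom ⇒ moooomomoooom   [S -> o]

S⇒mSm⇒moSom⇒mooSoom⇒moooSooom⇒mooooSoooom⇒moooomSmoooom⇒moooomomoooom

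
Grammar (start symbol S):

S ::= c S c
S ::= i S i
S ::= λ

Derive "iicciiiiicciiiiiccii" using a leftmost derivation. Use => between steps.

S => iSi   [S ::= i S i]
iSi => iiSii   [S ::= i S i]
iiSii => iicScii   [S ::= c S c]
iicScii => iiccSccii   [S ::= c S c]
iiccSccii => iicciSiccii   [S ::= i S i]
iicciSiccii => iicciiSiiccii   [S ::= i S i]
iicciiSiiccii => iicciiiSiiiccii   [S ::= i S i]
iicciiiSiiiccii => iicciiiiSiiiiccii   [S ::= i S i]
iicciiiiSiiiiccii => iicciiiiiSiiiiiccii   [S ::= i S i]
iicciiiiiSiiiiiccii => iicciiiiicSciiiiiccii   [S ::= c S c]
iicciiiiicSciiiiiccii => iicciiiiicciiiiiccii   [S ::= λ]

S => iSi => iiSii => iicScii => iiccSccii => iicciSiccii => iicciiSiiccii => iicciiiSiiiccii => iicciiiiSiiiiccii => iicciiiiiSiiiiiccii => iicciiiiicSciiiiiccii => iicciiiiicciiiiiccii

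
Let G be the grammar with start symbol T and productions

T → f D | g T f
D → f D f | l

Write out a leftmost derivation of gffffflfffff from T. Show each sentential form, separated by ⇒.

T ⇒ gTf   [T → g T f]
gTf ⇒ gfDf   [T → f D]
gfDf ⇒ gffDff   [D → f D f]
gffDff ⇒ gfffDfff   [D → f D f]
gfffDfff ⇒ gffffDffff   [D → f D f]
gffffDffff ⇒ gfffffDfffff   [D → f D f]
gfffffDfffff ⇒ gffffflfffff   [D → l]

T ⇒ gTf ⇒ gfDf ⇒ gffDff ⇒ gfffDfff ⇒ gffffDffff ⇒ gfffffDfffff ⇒ gffffflfffff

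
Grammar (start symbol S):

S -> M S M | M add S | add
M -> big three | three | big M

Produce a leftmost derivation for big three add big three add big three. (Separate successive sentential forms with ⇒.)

S ⇒ M add S   [S -> M add S]
M add S ⇒ big three add S   [M -> big three]
big three add S ⇒ big three add M S M   [S -> M S M]
big three add M S M ⇒ big three add big three S M   [M -> big three]
big three add big three S M ⇒ big three add big three add M   [S -> add]
big three add big three add M ⇒ big three add big three add big three   [M -> big three]

S ⇒ M add S ⇒ big three add S ⇒ big three add M S M ⇒ big three add big three S M ⇒ big three add big three add M ⇒ big three add big three add big three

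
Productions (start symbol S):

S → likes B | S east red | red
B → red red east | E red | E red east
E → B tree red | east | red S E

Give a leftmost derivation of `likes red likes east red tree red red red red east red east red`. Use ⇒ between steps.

S ⇒ likes B ⇒ likes E red ⇒ likes red S E red ⇒ likes red likes B E red ⇒ likes red likes E red E red ⇒ likes red likes B tree red red E red ⇒ likes red likes E red tree red red E red ⇒ likes red likes east red tree red red E red ⇒ likes red likes east red tree red red red S E red ⇒ likes red likes east red tree red red red S east red E red ⇒ likes red likes east red tree red red red red east red E red ⇒ likes red likes east red tree red red red red east red east red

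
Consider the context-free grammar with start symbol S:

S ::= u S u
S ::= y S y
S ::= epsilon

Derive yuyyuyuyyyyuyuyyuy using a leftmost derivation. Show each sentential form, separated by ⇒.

S ⇒ ySy   [S ::= y S y]
ySy ⇒ yuSuy   [S ::= u S u]
yuSuy ⇒ yuySyuy   [S ::= y S y]
yuySyuy ⇒ yuyySyyuy   [S ::= y S y]
yuyySyyuy ⇒ yuyyuSuyyuy   [S ::= u S u]
yuyyuSuyyuy ⇒ yuyyuySyuyyuy   [S ::= y S y]
yuyyuySyuyyuy ⇒ yuyyuyuSuyuyyuy   [S ::= u S u]
yuyyuyuSuyuyyuy ⇒ yuyyuyuySyuyuyyuy   [S ::= y S y]
yuyyuyuySyuyuyyuy ⇒ yuyyuyuyySyyuyuyyuy   [S ::= y S y]
yuyyuyuyySyyuyuyyuy ⇒ yuyyuyuyyyyuyuyyuy   [S ::= epsilon]

S ⇒ ySy ⇒ yuSuy ⇒ yuySyuy ⇒ yuyySyyuy ⇒ yuyyuSuyyuy ⇒ yuyyuySyuyyuy ⇒ yuyyuyuSuyuyyuy ⇒ yuyyuyuySyuyuyyuy ⇒ yuyyuyuyySyyuyuyyuy ⇒ yuyyuyuyyyyuyuyyuy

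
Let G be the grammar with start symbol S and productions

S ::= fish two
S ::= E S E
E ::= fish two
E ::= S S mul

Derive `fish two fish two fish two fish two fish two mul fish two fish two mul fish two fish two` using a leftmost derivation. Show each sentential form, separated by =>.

S => E S E => S S mul S E => fish two S mul S E => fish two E S E mul S E => fish two S S mul S E mul S E => fish two E S E S mul S E mul S E => fish two fish two S E S mul S E mul S E => fish two fish two fish two E S mul S E mul S E => fish two fish two fish two fish two S mul S E mul S E => fish two fish two fish two fish two fish two mul S E mul S E => fish two fish two fish two fish two fish two mul fish two E mul S E => fish two fish two fish two fish two fish two mul fish two fish two mul S E => fish two fish two fish two fish two fish two mul fish two fish two mul fish two E => fish two fish two fish two fish two fish two mul fish two fish two mul fish two fish two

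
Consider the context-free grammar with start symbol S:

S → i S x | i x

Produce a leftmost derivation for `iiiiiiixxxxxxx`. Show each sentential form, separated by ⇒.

S ⇒ iSx ⇒ iiSxx ⇒ iiiSxxx ⇒ iiiiSxxxx ⇒ iiiiiSxxxxx ⇒ iiiiiiSxxxxxx ⇒ iiiiiiixxxxxxx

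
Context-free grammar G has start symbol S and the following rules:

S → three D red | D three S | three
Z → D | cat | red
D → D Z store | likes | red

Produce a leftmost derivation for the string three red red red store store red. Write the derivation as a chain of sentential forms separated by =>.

S => three D red   [S → three D red]
three D red => three D Z store red   [D → D Z store]
three D Z store red => three red Z store red   [D → red]
three red Z store red => three red D store red   [Z → D]
three red D store red => three red D Z store store red   [D → D Z store]
three red D Z store store red => three red red Z store store red   [D → red]
three red red Z store store red => three red red red store store red   [Z → red]

S => three D red => three D Z store red => three red Z store red => three red D store red => three red D Z store store red => three red red Z store store red => three red red red store store red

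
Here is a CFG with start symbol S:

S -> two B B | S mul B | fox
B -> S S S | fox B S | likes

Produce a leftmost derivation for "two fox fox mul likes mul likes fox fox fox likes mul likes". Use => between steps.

S => S mul B   [S -> S mul B]
S mul B => two B B mul B   [S -> two B B]
two B B mul B => two fox B S B mul B   [B -> fox B S]
two fox B S B mul B => two fox S S S S B mul B   [B -> S S S]
two fox S S S S B mul B => two fox S mul B S S S B mul B   [S -> S mul B]
two fox S mul B S S S B mul B => two fox S mul B mul B S S S B mul B   [S -> S mul B]
two fox S mul B mul B S S S B mul B => two fox fox mul B mul B S S S B mul B   [S -> fox]
two fox fox mul B mul B S S S B mul B => two fox fox mul likes mul B S S S B mul B   [B -> likes]
two fox fox mul likes mul B S S S B mul B => two fox fox mul likes mul likes S S S B mul B   [B -> likes]
two fox fox mul likes mul likes S S S B mul B => two fox fox mul likes mul likes fox S S B mul B   [S -> fox]
two fox fox mul likes mul likes fox S S B mul B => two fox fox mul likes mul likes fox fox S B mul B   [S -> fox]
two fox fox mul likes mul likes fox fox S B mul B => two fox fox mul likes mul likes fox fox fox B mul B   [S -> fox]
two fox fox mul likes mul likes fox fox fox B mul B => two fox fox mul likes mul likes fox fox fox likes mul B   [B -> likes]
two fox fox mul likes mul likes fox fox fox likes mul B => two fox fox mul likes mul likes fox fox fox likes mul likes   [B -> likes]

S => S mul B => two B B mul B => two fox B S B mul B => two fox S S S S B mul B => two fox S mul B S S S B mul B => two fox S mul B mul B S S S B mul B => two fox fox mul B mul B S S S B mul B => two fox fox mul likes mul B S S S B mul B => two fox fox mul likes mul likes S S S B mul B => two fox fox mul likes mul likes fox S S B mul B => two fox fox mul likes mul likes fox fox S B mul B => two fox fox mul likes mul likes fox fox fox B mul B => two fox fox mul likes mul likes fox fox fox likes mul B => two fox fox mul likes mul likes fox fox fox likes mul likes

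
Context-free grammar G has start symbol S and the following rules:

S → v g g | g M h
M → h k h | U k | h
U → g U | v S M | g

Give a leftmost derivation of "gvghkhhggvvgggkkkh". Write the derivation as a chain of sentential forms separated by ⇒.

S ⇒ gMh ⇒ gUkh ⇒ gvSMkh ⇒ gvgMhMkh ⇒ gvghkhhMkh ⇒ gvghkhhUkkh ⇒ gvghkhhgUkkh ⇒ gvghkhhggUkkh ⇒ gvghkhhggvSMkkh ⇒ gvghkhhggvvggMkkh ⇒ gvghkhhggvvggUkkkh ⇒ gvghkhhggvvgggkkkh

S ⇒ gMh   [S → g M h]
gMh ⇒ gUkh   [M → U k]
gUkh ⇒ gvSMkh   [U → v S M]
gvSMkh ⇒ gvgMhMkh   [S → g M h]
gvgMhMkh ⇒ gvghkhhMkh   [M → h k h]
gvghkhhMkh ⇒ gvghkhhUkkh   [M → U k]
gvghkhhUkkh ⇒ gvghkhhgUkkh   [U → g U]
gvghkhhgUkkh ⇒ gvghkhhggUkkh   [U → g U]
gvghkhhggUkkh ⇒ gvghkhhggvSMkkh   [U → v S M]
gvghkhhggvSMkkh ⇒ gvghkhhggvvggMkkh   [S → v g g]
gvghkhhggvvggMkkh ⇒ gvghkhhggvvggUkkkh   [M → U k]
gvghkhhggvvggUkkkh ⇒ gvghkhhggvvgggkkkh   [U → g]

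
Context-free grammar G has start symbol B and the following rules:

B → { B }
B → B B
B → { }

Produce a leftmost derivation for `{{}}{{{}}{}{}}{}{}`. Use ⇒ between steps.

B ⇒ BB ⇒ BBB ⇒ {B}BB ⇒ {{}}BB ⇒ {{}}BBB ⇒ {{}}{B}BB ⇒ {{}}{BB}BB ⇒ {{}}{BBB}BB ⇒ {{}}{{B}BB}BB ⇒ {{}}{{{}}BB}BB ⇒ {{}}{{{}}{}B}BB ⇒ {{}}{{{}}{}{}}BB ⇒ {{}}{{{}}{}{}}{}B ⇒ {{}}{{{}}{}{}}{}{}

B ⇒ BB   [B → B B]
BB ⇒ BBB   [B → B B]
BBB ⇒ {B}BB   [B → { B }]
{B}BB ⇒ {{}}BB   [B → { }]
{{}}BB ⇒ {{}}BBB   [B → B B]
{{}}BBB ⇒ {{}}{B}BB   [B → { B }]
{{}}{B}BB ⇒ {{}}{BB}BB   [B → B B]
{{}}{BB}BB ⇒ {{}}{BBB}BB   [B → B B]
{{}}{BBB}BB ⇒ {{}}{{B}BB}BB   [B → { B }]
{{}}{{B}BB}BB ⇒ {{}}{{{}}BB}BB   [B → { }]
{{}}{{{}}BB}BB ⇒ {{}}{{{}}{}B}BB   [B → { }]
{{}}{{{}}{}B}BB ⇒ {{}}{{{}}{}{}}BB   [B → { }]
{{}}{{{}}{}{}}BB ⇒ {{}}{{{}}{}{}}{}B   [B → { }]
{{}}{{{}}{}{}}{}B ⇒ {{}}{{{}}{}{}}{}{}   [B → { }]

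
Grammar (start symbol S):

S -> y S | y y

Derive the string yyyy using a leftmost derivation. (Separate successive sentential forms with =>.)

S => yS   [S -> y S]
yS => yyS   [S -> y S]
yyS => yyyy   [S -> y y]

S => yS => yyS => yyyy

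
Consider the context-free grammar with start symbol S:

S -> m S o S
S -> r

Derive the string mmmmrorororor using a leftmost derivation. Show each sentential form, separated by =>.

S => mSoS   [S -> m S o S]
mSoS => mmSoSoS   [S -> m S o S]
mmSoSoS => mmmSoSoSoS   [S -> m S o S]
mmmSoSoSoS => mmmmSoSoSoSoS   [S -> m S o S]
mmmmSoSoSoSoS => mmmmroSoSoSoS   [S -> r]
mmmmroSoSoSoS => mmmmroroSoSoS   [S -> r]
mmmmroroSoSoS => mmmmrororoSoS   [S -> r]
mmmmrororoSoS => mmmmrorororoS   [S -> r]
mmmmrorororoS => mmmmrorororor   [S -> r]

S => mSoS => mmSoSoS => mmmSoSoSoS => mmmmSoSoSoSoS => mmmmroSoSoSoS => mmmmroroSoSoS => mmmmrororoSoS => mmmmrorororoS => mmmmrorororor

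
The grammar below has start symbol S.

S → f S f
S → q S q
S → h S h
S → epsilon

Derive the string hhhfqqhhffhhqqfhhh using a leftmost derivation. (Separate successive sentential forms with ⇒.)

S ⇒ hSh ⇒ hhShh ⇒ hhhShhh ⇒ hhhfSfhhh ⇒ hhhfqSqfhhh ⇒ hhhfqqSqqfhhh ⇒ hhhfqqhShqqfhhh ⇒ hhhfqqhhShhqqfhhh ⇒ hhhfqqhhfSfhhqqfhhh ⇒ hhhfqqhhffhhqqfhhh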